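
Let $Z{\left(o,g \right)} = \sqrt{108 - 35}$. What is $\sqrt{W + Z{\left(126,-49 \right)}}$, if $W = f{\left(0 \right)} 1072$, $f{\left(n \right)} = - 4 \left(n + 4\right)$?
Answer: $\sqrt{-17152 + \sqrt{73}} \approx 130.93 i$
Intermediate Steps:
$f{\left(n \right)} = -16 - 4 n$ ($f{\left(n \right)} = - 4 \left(4 + n\right) = -16 - 4 n$)
$Z{\left(o,g \right)} = \sqrt{73}$
$W = -17152$ ($W = \left(-16 - 0\right) 1072 = \left(-16 + 0\right) 1072 = \left(-16\right) 1072 = -17152$)
$\sqrt{W + Z{\left(126,-49 \right)}} = \sqrt{-17152 + \sqrt{73}}$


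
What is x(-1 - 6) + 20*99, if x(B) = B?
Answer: 1973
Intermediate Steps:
x(-1 - 6) + 20*99 = (-1 - 6) + 20*99 = -7 + 1980 = 1973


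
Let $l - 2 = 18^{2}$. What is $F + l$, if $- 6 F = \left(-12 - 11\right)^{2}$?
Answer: $\frac{1427}{6} \approx 237.83$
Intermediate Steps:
$l = 326$ ($l = 2 + 18^{2} = 2 + 324 = 326$)
$F = - \frac{529}{6}$ ($F = - \frac{\left(-12 - 11\right)^{2}}{6} = - \frac{\left(-23\right)^{2}}{6} = \left(- \frac{1}{6}\right) 529 = - \frac{529}{6} \approx -88.167$)
$F + l = - \frac{529}{6} + 326 = \frac{1427}{6}$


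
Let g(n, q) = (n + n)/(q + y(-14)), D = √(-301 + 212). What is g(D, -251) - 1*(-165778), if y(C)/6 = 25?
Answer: 165778 - 2*I*√89/101 ≈ 1.6578e+5 - 0.18681*I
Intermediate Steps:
y(C) = 150 (y(C) = 6*25 = 150)
D = I*√89 (D = √(-89) = I*√89 ≈ 9.434*I)
g(n, q) = 2*n/(150 + q) (g(n, q) = (n + n)/(q + 150) = (2*n)/(150 + q) = 2*n/(150 + q))
g(D, -251) - 1*(-165778) = 2*(I*√89)/(150 - 251) - 1*(-165778) = 2*(I*√89)/(-101) + 165778 = 2*(I*√89)*(-1/101) + 165778 = -2*I*√89/101 + 165778 = 165778 - 2*I*√89/101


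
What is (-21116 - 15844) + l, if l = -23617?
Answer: -60577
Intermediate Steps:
(-21116 - 15844) + l = (-21116 - 15844) - 23617 = -36960 - 23617 = -60577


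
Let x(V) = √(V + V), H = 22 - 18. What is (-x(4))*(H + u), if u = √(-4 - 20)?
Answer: -8*√2 - 8*I*√3 ≈ -11.314 - 13.856*I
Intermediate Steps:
H = 4
x(V) = √2*√V (x(V) = √(2*V) = √2*√V)
u = 2*I*√6 (u = √(-24) = 2*I*√6 ≈ 4.899*I)
(-x(4))*(H + u) = (-√2*√4)*(4 + 2*I*√6) = (-√2*2)*(4 + 2*I*√6) = (-2*√2)*(4 + 2*I*√6) = -2*√2*(4 + 2*I*√6)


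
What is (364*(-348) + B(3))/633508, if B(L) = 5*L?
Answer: -126657/633508 ≈ -0.19993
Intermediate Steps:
(364*(-348) + B(3))/633508 = (364*(-348) + 5*3)/633508 = (-126672 + 15)*(1/633508) = -126657*1/633508 = -126657/633508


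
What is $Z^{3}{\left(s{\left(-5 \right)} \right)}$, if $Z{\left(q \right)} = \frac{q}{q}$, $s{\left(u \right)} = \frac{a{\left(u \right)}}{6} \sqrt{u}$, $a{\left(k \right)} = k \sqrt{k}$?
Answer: $1$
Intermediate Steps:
$a{\left(k \right)} = k^{\frac{3}{2}}$
$s{\left(u \right)} = \frac{u^{2}}{6}$ ($s{\left(u \right)} = \frac{u^{\frac{3}{2}}}{6} \sqrt{u} = \frac{u^{2}}{6}$)
$Z{\left(q \right)} = 1$
$Z^{3}{\left(s{\left(-5 \right)} \right)} = 1^{3} = 1$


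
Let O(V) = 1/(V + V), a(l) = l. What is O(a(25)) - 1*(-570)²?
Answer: -16244999/50 ≈ -3.2490e+5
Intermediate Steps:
O(V) = 1/(2*V)
O(a(25)) - 1*(-570)² = (½)/25 - 1*(-570)² = (½)*(1/25) - 1*324900 = 1/50 - 324900 = -16244999/50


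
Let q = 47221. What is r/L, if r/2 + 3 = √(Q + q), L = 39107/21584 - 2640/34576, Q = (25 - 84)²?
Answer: -279858144/80948867 + 93286048*√50702/80948867 ≈ 256.03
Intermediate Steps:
Q = 3481 (Q = (-59)² = 3481)
L = 80948867/46643024 (L = 39107*(1/21584) - 2640*1/34576 = 39107/21584 - 165/2161 = 80948867/46643024 ≈ 1.7355)
r = -6 + 2*√50702 (r = -6 + 2*√(3481 + 47221) = -6 + 2*√50702 ≈ 444.34)
r/L = (-6 + 2*√50702)/(80948867/46643024) = (-6 + 2*√50702)*(46643024/80948867) = -279858144/80948867 + 93286048*√50702/80948867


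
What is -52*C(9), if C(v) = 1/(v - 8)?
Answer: -52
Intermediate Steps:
C(v) = 1/(-8 + v)
-52*C(9) = -52/(-8 + 9) = -52/1 = -52*1 = -52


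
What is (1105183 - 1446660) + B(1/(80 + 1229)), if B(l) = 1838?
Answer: -339639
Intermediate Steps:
(1105183 - 1446660) + B(1/(80 + 1229)) = (1105183 - 1446660) + 1838 = -341477 + 1838 = -339639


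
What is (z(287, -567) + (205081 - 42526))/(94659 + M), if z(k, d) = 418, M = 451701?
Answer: 162973/546360 ≈ 0.29829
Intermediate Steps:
(z(287, -567) + (205081 - 42526))/(94659 + M) = (418 + (205081 - 42526))/(94659 + 451701) = (418 + 162555)/546360 = 162973*(1/546360) = 162973/546360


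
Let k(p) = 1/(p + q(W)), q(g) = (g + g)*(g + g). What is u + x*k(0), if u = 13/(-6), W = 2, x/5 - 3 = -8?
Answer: -179/48 ≈ -3.7292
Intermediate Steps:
x = -25 (x = 15 + 5*(-8) = 15 - 40 = -25)
u = -13/6 (u = 13*(-1/6) = -13/6 ≈ -2.1667)
q(g) = 4*g**2 (q(g) = (2*g)*(2*g) = 4*g**2)
k(p) = 1/(16 + p) (k(p) = 1/(p + 4*2**2) = 1/(p + 4*4) = 1/(p + 16) = 1/(16 + p))
u + x*k(0) = -13/6 - 25/(16 + 0) = -13/6 - 25/16 = -179/48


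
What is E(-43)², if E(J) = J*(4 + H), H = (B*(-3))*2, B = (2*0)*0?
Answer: 29584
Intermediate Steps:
B = 0 (B = 0*0 = 0)
H = 0 (H = (0*(-3))*2 = 0*2 = 0)
E(J) = 4*J (E(J) = J*(4 + 0) = J*4 = 4*J)
E(-43)² = (4*(-43))² = (-172)² = 29584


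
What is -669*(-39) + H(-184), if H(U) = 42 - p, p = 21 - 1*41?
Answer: 26153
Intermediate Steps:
p = -20 (p = 21 - 41 = -20)
H(U) = 62 (H(U) = 42 - 1*(-20) = 42 + 20 = 62)
-669*(-39) + H(-184) = -669*(-39) + 62 = 26091 + 62 = 26153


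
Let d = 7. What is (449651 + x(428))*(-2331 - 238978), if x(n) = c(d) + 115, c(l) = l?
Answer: -108534272857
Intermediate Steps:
x(n) = 122 (x(n) = 7 + 115 = 122)
(449651 + x(428))*(-2331 - 238978) = (449651 + 122)*(-2331 - 238978) = 449773*(-241309) = -108534272857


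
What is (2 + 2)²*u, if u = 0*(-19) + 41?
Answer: 656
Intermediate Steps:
u = 41 (u = 0 + 41 = 41)
(2 + 2)²*u = (2 + 2)²*41 = 4²*41 = 16*41 = 656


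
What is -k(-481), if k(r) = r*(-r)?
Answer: 231361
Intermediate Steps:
k(r) = -r²
-k(-481) = -(-1)*(-481)² = -(-1)*231361 = -1*(-231361) = 231361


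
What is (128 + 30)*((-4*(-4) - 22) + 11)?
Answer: 790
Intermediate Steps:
(128 + 30)*((-4*(-4) - 22) + 11) = 158*((16 - 22) + 11) = 158*(-6 + 11) = 158*5 = 790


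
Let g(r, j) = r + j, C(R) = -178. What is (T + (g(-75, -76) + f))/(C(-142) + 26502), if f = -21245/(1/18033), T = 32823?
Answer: -383078413/26324 ≈ -14552.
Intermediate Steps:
f = -383111085 (f = -21245/1/18033 = -21245*18033 = -383111085)
g(r, j) = j + r
(T + (g(-75, -76) + f))/(C(-142) + 26502) = (32823 + ((-76 - 75) - 383111085))/(-178 + 26502) = (32823 + (-151 - 383111085))/26324 = (32823 - 383111236)*(1/26324) = -383078413*1/26324 = -383078413/26324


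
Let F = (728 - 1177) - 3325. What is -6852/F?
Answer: 1142/629 ≈ 1.8156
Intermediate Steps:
F = -3774 (F = -449 - 3325 = -3774)
-6852/F = -6852/(-3774) = -6852*(-1/3774) = 1142/629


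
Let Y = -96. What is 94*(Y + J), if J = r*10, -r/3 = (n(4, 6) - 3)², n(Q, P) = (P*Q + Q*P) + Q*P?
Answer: -13435044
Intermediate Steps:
n(Q, P) = 3*P*Q (n(Q, P) = (P*Q + P*Q) + P*Q = 2*P*Q + P*Q = 3*P*Q)
r = -14283 (r = -3*(3*6*4 - 3)² = -3*(72 - 3)² = -3*69² = -3*4761 = -14283)
J = -142830 (J = -14283*10 = -142830)
94*(Y + J) = 94*(-96 - 142830) = 94*(-142926) = -13435044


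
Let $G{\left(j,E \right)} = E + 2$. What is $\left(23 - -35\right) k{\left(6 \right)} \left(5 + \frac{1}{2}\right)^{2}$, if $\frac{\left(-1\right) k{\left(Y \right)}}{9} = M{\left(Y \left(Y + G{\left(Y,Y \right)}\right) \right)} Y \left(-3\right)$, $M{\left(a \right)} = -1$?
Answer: $-284229$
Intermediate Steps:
$G{\left(j,E \right)} = 2 + E$
$k{\left(Y \right)} = - 27 Y$ ($k{\left(Y \right)} = - 9 - Y \left(-3\right) = - 9 \cdot 3 Y = - 27 Y$)
$\left(23 - -35\right) k{\left(6 \right)} \left(5 + \frac{1}{2}\right)^{2} = \left(23 - -35\right) \left(\left(-27\right) 6\right) \left(5 + \frac{1}{2}\right)^{2} = \left(23 + 35\right) \left(-162\right) \left(5 + \frac{1}{2}\right)^{2} = 58 \left(-162\right) \left(\frac{11}{2}\right)^{2} = \left(-9396\right) \frac{121}{4} = -284229$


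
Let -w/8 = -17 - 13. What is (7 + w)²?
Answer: 61009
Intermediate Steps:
w = 240 (w = -8*(-17 - 13) = -8*(-30) = 240)
(7 + w)² = (7 + 240)² = 247² = 61009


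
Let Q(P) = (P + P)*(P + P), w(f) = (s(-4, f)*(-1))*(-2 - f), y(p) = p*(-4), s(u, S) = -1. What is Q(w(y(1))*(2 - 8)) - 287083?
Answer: -286507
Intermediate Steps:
y(p) = -4*p
w(f) = -2 - f (w(f) = (-1*(-1))*(-2 - f) = 1*(-2 - f) = -2 - f)
Q(P) = 4*P**2 (Q(P) = (2*P)*(2*P) = 4*P**2)
Q(w(y(1))*(2 - 8)) - 287083 = 4*((-2 - (-4))*(2 - 8))**2 - 287083 = 4*((-2 - 1*(-4))*(-6))**2 - 287083 = 4*((-2 + 4)*(-6))**2 - 287083 = 4*(2*(-6))**2 - 287083 = 4*(-12)**2 - 287083 = 4*144 - 287083 = 576 - 287083 = -286507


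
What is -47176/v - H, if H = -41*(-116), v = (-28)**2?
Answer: -471985/98 ≈ -4816.2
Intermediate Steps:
v = 784
H = 4756
-47176/v - H = -47176/784 - 1*4756 = -47176*1/784 - 4756 = -5897/98 - 4756 = -471985/98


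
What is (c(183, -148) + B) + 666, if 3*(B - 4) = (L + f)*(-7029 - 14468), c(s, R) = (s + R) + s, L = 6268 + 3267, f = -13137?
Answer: 77434858/3 ≈ 2.5812e+7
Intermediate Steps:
L = 9535
c(s, R) = R + 2*s (c(s, R) = (R + s) + s = R + 2*s)
B = 77432206/3 (B = 4 + ((9535 - 13137)*(-7029 - 14468))/3 = 4 + (-3602*(-21497))/3 = 4 + (⅓)*77432194 = 4 + 77432194/3 = 77432206/3 ≈ 2.5811e+7)
(c(183, -148) + B) + 666 = ((-148 + 2*183) + 77432206/3) + 666 = ((-148 + 366) + 77432206/3) + 666 = (218 + 77432206/3) + 666 = 77432860/3 + 666 = 77434858/3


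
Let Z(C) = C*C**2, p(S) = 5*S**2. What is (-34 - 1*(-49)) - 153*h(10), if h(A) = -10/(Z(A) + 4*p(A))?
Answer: 1551/100 ≈ 15.510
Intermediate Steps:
Z(C) = C**3
h(A) = -10/(A**3 + 20*A**2) (h(A) = -10/(A**3 + 4*(5*A**2)) = -10/(A**3 + 20*A**2))
(-34 - 1*(-49)) - 153*h(10) = (-34 - 1*(-49)) - (-1530)/(10**2*(20 + 10)) = (-34 + 49) - (-1530)/(100*30) = 15 - (-1530)/(100*30) = 15 - 153*(-1/300) = 15 + 51/100 = 1551/100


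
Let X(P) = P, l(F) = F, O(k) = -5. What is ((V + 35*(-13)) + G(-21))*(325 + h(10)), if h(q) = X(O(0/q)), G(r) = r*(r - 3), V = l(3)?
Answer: 16640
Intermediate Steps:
V = 3
G(r) = r*(-3 + r)
h(q) = -5
((V + 35*(-13)) + G(-21))*(325 + h(10)) = ((3 + 35*(-13)) - 21*(-3 - 21))*(325 - 5) = ((3 - 455) - 21*(-24))*320 = (-452 + 504)*320 = 52*320 = 16640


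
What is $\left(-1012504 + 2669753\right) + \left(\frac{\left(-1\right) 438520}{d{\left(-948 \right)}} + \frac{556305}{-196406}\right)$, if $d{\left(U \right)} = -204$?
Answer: $\frac{16621679620019}{10016706} \approx 1.6594 \cdot 10^{6}$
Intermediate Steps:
$\left(-1012504 + 2669753\right) + \left(\frac{\left(-1\right) 438520}{d{\left(-948 \right)}} + \frac{556305}{-196406}\right) = \left(-1012504 + 2669753\right) + \left(\frac{\left(-1\right) 438520}{-204} + \frac{556305}{-196406}\right) = 1657249 + \left(\left(-438520\right) \left(- \frac{1}{204}\right) + 556305 \left(- \frac{1}{196406}\right)\right) = 1657249 + \left(\frac{109630}{51} - \frac{556305}{196406}\right) = 1657249 + \frac{21503618225}{10016706} = \frac{16621679620019}{10016706}$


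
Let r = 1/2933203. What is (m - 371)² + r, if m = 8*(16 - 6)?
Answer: 248386563244/2933203 ≈ 84681.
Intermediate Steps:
m = 80 (m = 8*10 = 80)
r = 1/2933203 ≈ 3.4092e-7
(m - 371)² + r = (80 - 371)² + 1/2933203 = (-291)² + 1/2933203 = 84681 + 1/2933203 = 248386563244/2933203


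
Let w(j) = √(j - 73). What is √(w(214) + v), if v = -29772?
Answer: √(-29772 + √141) ≈ 172.51*I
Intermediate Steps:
w(j) = √(-73 + j)
√(w(214) + v) = √(√(-73 + 214) - 29772) = √(√141 - 29772) = √(-29772 + √141)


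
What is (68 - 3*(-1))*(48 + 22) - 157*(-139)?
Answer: 26793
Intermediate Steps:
(68 - 3*(-1))*(48 + 22) - 157*(-139) = (68 + 3)*70 + 21823 = 71*70 + 21823 = 4970 + 21823 = 26793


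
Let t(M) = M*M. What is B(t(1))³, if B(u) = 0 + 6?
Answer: 216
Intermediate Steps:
t(M) = M²
B(u) = 6
B(t(1))³ = 6³ = 216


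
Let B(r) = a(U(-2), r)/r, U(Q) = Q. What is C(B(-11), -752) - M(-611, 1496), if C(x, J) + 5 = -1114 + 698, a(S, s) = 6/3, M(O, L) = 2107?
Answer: -2528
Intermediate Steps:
a(S, s) = 2 (a(S, s) = 6*(⅓) = 2)
B(r) = 2/r
C(x, J) = -421 (C(x, J) = -5 + (-1114 + 698) = -5 - 416 = -421)
C(B(-11), -752) - M(-611, 1496) = -421 - 1*2107 = -421 - 2107 = -2528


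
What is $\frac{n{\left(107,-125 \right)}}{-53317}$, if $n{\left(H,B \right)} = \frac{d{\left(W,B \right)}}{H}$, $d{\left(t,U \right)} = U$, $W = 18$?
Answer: $\frac{125}{5704919} \approx 2.1911 \cdot 10^{-5}$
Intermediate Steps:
$n{\left(H,B \right)} = \frac{B}{H}$
$\frac{n{\left(107,-125 \right)}}{-53317} = \frac{\left(-125\right) \frac{1}{107}}{-53317} = \left(-125\right) \frac{1}{107} \left(- \frac{1}{53317}\right) = \left(- \frac{125}{107}\right) \left(- \frac{1}{53317}\right) = \frac{125}{5704919}$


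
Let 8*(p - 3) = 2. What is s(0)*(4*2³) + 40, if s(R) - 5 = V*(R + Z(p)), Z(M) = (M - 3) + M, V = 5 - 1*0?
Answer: 760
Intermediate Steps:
p = 13/4 (p = 3 + (⅛)*2 = 3 + ¼ = 13/4 ≈ 3.2500)
V = 5 (V = 5 + 0 = 5)
Z(M) = -3 + 2*M (Z(M) = (-3 + M) + M = -3 + 2*M)
s(R) = 45/2 + 5*R (s(R) = 5 + 5*(R + (-3 + 2*(13/4))) = 5 + 5*(R + (-3 + 13/2)) = 5 + 5*(R + 7/2) = 5 + 5*(7/2 + R) = 5 + (35/2 + 5*R) = 45/2 + 5*R)
s(0)*(4*2³) + 40 = (45/2 + 5*0)*(4*2³) + 40 = (45/2 + 0)*(4*8) + 40 = (45/2)*32 + 40 = 720 + 40 = 760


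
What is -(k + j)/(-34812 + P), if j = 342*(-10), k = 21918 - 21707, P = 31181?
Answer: -3209/3631 ≈ -0.88378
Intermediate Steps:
k = 211
j = -3420
-(k + j)/(-34812 + P) = -(211 - 3420)/(-34812 + 31181) = -(-3209)/(-3631) = -(-3209)*(-1)/3631 = -1*3209/3631 = -3209/3631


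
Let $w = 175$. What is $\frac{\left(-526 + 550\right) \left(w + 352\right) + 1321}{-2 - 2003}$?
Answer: $- \frac{13969}{2005} \approx -6.9671$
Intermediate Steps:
$\frac{\left(-526 + 550\right) \left(w + 352\right) + 1321}{-2 - 2003} = \frac{\left(-526 + 550\right) \left(175 + 352\right) + 1321}{-2 - 2003} = \frac{24 \cdot 527 + 1321}{-2005} = \left(12648 + 1321\right) \left(- \frac{1}{2005}\right) = 13969 \left(- \frac{1}{2005}\right) = - \frac{13969}{2005}$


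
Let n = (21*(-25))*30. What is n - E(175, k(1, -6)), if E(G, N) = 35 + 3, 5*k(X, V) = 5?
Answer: -15788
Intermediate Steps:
k(X, V) = 1 (k(X, V) = (⅕)*5 = 1)
E(G, N) = 38
n = -15750 (n = -525*30 = -15750)
n - E(175, k(1, -6)) = -15750 - 1*38 = -15750 - 38 = -15788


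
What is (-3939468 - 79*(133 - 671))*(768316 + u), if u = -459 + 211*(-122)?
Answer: -2891996923090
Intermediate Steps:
u = -26201 (u = -459 - 25742 = -26201)
(-3939468 - 79*(133 - 671))*(768316 + u) = (-3939468 - 79*(133 - 671))*(768316 - 26201) = (-3939468 - 79*(-538))*742115 = (-3939468 + 42502)*742115 = -3896966*742115 = -2891996923090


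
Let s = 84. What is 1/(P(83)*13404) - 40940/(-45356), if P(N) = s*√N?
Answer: 445/493 + √83/93452688 ≈ 0.90264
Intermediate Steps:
P(N) = 84*√N
1/(P(83)*13404) - 40940/(-45356) = 1/((84*√83)*13404) - 40940/(-45356) = (√83/6972)*(1/13404) - 40940*(-1/45356) = √83/93452688 + 445/493 = 445/493 + √83/93452688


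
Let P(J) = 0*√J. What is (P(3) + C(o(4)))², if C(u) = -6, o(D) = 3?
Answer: 36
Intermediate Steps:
P(J) = 0
(P(3) + C(o(4)))² = (0 - 6)² = (-6)² = 36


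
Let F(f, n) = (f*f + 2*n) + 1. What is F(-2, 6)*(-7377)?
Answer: -125409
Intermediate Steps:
F(f, n) = 1 + f² + 2*n (F(f, n) = (f² + 2*n) + 1 = 1 + f² + 2*n)
F(-2, 6)*(-7377) = (1 + (-2)² + 2*6)*(-7377) = (1 + 4 + 12)*(-7377) = 17*(-7377) = -125409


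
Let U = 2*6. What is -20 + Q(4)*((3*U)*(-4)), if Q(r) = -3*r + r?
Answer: 1132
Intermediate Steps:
Q(r) = -2*r
U = 12
-20 + Q(4)*((3*U)*(-4)) = -20 + (-2*4)*((3*12)*(-4)) = -20 - 288*(-4) = -20 - 8*(-144) = -20 + 1152 = 1132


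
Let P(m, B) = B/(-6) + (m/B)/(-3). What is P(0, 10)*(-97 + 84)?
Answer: 65/3 ≈ 21.667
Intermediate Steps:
P(m, B) = -B/6 - m/(3*B) (P(m, B) = B*(-⅙) + (m/B)*(-⅓) = -B/6 - m/(3*B))
P(0, 10)*(-97 + 84) = (-⅙*10 - ⅓*0/10)*(-97 + 84) = (-5/3 - ⅓*0*⅒)*(-13) = (-5/3 + 0)*(-13) = -5/3*(-13) = 65/3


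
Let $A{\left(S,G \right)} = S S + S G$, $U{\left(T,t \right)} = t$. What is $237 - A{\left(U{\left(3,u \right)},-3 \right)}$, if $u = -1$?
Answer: $233$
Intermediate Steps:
$A{\left(S,G \right)} = S^{2} + G S$
$237 - A{\left(U{\left(3,u \right)},-3 \right)} = 237 - - (-3 - 1) = 237 - \left(-1\right) \left(-4\right) = 237 - 4 = 233$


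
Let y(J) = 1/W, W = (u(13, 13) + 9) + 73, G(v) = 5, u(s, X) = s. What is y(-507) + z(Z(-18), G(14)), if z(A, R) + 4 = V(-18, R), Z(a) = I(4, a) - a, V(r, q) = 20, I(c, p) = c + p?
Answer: 1521/95 ≈ 16.011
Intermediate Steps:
W = 95 (W = (13 + 9) + 73 = 22 + 73 = 95)
Z(a) = 4 (Z(a) = (4 + a) - a = 4)
z(A, R) = 16 (z(A, R) = -4 + 20 = 16)
y(J) = 1/95
y(-507) + z(Z(-18), G(14)) = 1/95 + 16 = 1521/95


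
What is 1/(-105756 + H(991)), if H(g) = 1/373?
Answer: -373/39446987 ≈ -9.4557e-6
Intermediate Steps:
H(g) = 1/373
1/(-105756 + H(991)) = 1/(-105756 + 1/373) = 1/(-39446987/373) = -373/39446987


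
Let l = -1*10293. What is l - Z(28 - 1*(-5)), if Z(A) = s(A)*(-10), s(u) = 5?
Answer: -10243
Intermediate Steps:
l = -10293
Z(A) = -50 (Z(A) = 5*(-10) = -50)
l - Z(28 - 1*(-5)) = -10293 - 1*(-50) = -10293 + 50 = -10243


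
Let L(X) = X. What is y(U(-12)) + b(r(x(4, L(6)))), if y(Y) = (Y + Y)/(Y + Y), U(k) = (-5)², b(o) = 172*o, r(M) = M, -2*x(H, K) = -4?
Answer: 345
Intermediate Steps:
x(H, K) = 2 (x(H, K) = -½*(-4) = 2)
U(k) = 25
y(Y) = 1 (y(Y) = (2*Y)/((2*Y)) = (2*Y)*(1/(2*Y)) = 1)
y(U(-12)) + b(r(x(4, L(6)))) = 1 + 172*2 = 1 + 344 = 345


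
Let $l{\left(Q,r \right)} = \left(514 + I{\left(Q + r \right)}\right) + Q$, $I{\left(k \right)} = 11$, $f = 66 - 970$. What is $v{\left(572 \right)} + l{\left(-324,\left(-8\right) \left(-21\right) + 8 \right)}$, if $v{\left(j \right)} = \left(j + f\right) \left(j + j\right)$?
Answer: $-379607$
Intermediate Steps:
$f = -904$
$v{\left(j \right)} = 2 j \left(-904 + j\right)$ ($v{\left(j \right)} = \left(j - 904\right) \left(j + j\right) = \left(-904 + j\right) 2 j = 2 j \left(-904 + j\right)$)
$l{\left(Q,r \right)} = 525 + Q$ ($l{\left(Q,r \right)} = \left(514 + 11\right) + Q = 525 + Q$)
$v{\left(572 \right)} + l{\left(-324,\left(-8\right) \left(-21\right) + 8 \right)} = 2 \cdot 572 \left(-904 + 572\right) + \left(525 - 324\right) = 2 \cdot 572 \left(-332\right) + 201 = -379808 + 201 = -379607$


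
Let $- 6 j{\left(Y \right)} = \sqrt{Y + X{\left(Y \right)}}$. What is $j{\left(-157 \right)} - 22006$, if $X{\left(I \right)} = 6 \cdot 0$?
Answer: $-22006 - \frac{i \sqrt{157}}{6} \approx -22006.0 - 2.0883 i$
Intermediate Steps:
$X{\left(I \right)} = 0$
$j{\left(Y \right)} = - \frac{\sqrt{Y}}{6}$ ($j{\left(Y \right)} = - \frac{\sqrt{Y + 0}}{6} = - \frac{\sqrt{Y}}{6}$)
$j{\left(-157 \right)} - 22006 = - \frac{\sqrt{-157}}{6} - 22006 = - \frac{i \sqrt{157}}{6} - 22006 = -22006 - \frac{i \sqrt{157}}{6}$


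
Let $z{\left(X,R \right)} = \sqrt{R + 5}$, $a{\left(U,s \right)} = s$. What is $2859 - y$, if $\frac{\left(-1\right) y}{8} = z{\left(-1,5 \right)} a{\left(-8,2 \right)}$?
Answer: $2859 + 16 \sqrt{10} \approx 2909.6$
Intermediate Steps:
$z{\left(X,R \right)} = \sqrt{5 + R}$
$y = - 16 \sqrt{10}$ ($y = - 8 \sqrt{5 + 5} \cdot 2 = - 8 \sqrt{10} \cdot 2 = - 8 \cdot 2 \sqrt{10} = - 16 \sqrt{10} \approx -50.596$)
$2859 - y = 2859 - - 16 \sqrt{10} = 2859 + 16 \sqrt{10}$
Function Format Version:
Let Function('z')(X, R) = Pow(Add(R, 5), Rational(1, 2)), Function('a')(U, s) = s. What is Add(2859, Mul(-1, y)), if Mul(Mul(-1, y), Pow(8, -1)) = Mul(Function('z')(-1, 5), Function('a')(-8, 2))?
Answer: Add(2859, Mul(16, Pow(10, Rational(1, 2)))) ≈ 2909.6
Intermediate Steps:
Function('z')(X, R) = Pow(Add(5, R), Rational(1, 2))
y = Mul(-16, Pow(10, Rational(1, 2))) (y = Mul(-8, Mul(Pow(Add(5, 5), Rational(1, 2)), 2)) = Mul(-8, Mul(Pow(10, Rational(1, 2)), 2)) = Mul(-8, Mul(2, Pow(10, Rational(1, 2)))) = Mul(-16, Pow(10, Rational(1, 2))) ≈ -50.596)
Add(2859, Mul(-1, y)) = Add(2859, Mul(-1, Mul(-16, Pow(10, Rational(1, 2))))) = Add(2859, Mul(16, Pow(10, Rational(1, 2))))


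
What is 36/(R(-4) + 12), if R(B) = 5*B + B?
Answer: -3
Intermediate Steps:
R(B) = 6*B
36/(R(-4) + 12) = 36/(6*(-4) + 12) = 36/(-24 + 12) = 36/(-12) = 36*(-1/12) = -3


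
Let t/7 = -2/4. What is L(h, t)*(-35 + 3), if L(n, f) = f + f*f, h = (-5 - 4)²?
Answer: -280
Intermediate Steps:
t = -7/2 (t = 7*(-2/4) = 7*(-2*¼) = 7*(-½) = -7/2 ≈ -3.5000)
h = 81 (h = (-9)² = 81)
L(n, f) = f + f²
L(h, t)*(-35 + 3) = (-7*(1 - 7/2)/2)*(-35 + 3) = -7/2*(-5/2)*(-32) = (35/4)*(-32) = -280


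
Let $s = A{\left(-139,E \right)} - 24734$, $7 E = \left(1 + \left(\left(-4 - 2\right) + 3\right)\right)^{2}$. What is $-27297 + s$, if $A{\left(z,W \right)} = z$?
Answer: $-52170$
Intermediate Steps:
$E = \frac{4}{7}$ ($E = \frac{\left(1 + \left(\left(-4 - 2\right) + 3\right)\right)^{2}}{7} = \frac{\left(1 + \left(-6 + 3\right)\right)^{2}}{7} = \frac{\left(1 - 3\right)^{2}}{7} = \frac{\left(-2\right)^{2}}{7} = \frac{1}{7} \cdot 4 = \frac{4}{7} \approx 0.57143$)
$s = -24873$ ($s = -139 - 24734 = -24873$)
$-27297 + s = -27297 - 24873 = -52170$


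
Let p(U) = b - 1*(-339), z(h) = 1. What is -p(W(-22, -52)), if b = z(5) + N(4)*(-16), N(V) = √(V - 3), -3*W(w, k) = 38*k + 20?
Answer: -324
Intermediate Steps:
W(w, k) = -20/3 - 38*k/3 (W(w, k) = -(38*k + 20)/3 = -(20 + 38*k)/3 = -20/3 - 38*k/3)
N(V) = √(-3 + V)
b = -15 (b = 1 + √(-3 + 4)*(-16) = 1 + √1*(-16) = 1 + 1*(-16) = 1 - 16 = -15)
p(U) = 324 (p(U) = -15 - 1*(-339) = -15 + 339 = 324)
-p(W(-22, -52)) = -1*324 = -324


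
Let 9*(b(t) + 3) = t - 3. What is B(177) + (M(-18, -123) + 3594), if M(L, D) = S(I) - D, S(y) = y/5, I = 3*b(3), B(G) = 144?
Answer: 19296/5 ≈ 3859.2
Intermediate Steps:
b(t) = -10/3 + t/9 (b(t) = -3 + (t - 3)/9 = -3 + (-3 + t)/9 = -3 + (-⅓ + t/9) = -10/3 + t/9)
I = -9 (I = 3*(-10/3 + (⅑)*3) = 3*(-10/3 + ⅓) = 3*(-3) = -9)
S(y) = y/5 (S(y) = y*(⅕) = y/5)
M(L, D) = -9/5 - D (M(L, D) = (⅕)*(-9) - D = -9/5 - D)
B(177) + (M(-18, -123) + 3594) = 144 + ((-9/5 - 1*(-123)) + 3594) = 144 + ((-9/5 + 123) + 3594) = 144 + (606/5 + 3594) = 144 + 18576/5 = 19296/5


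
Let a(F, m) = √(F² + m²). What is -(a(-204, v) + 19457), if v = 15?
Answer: -19457 - 3*√4649 ≈ -19662.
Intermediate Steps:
-(a(-204, v) + 19457) = -(√((-204)² + 15²) + 19457) = -(√(41616 + 225) + 19457) = -(√41841 + 19457) = -(3*√4649 + 19457) = -(19457 + 3*√4649) = -19457 - 3*√4649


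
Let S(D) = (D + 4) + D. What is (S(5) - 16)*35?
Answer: -70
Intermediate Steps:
S(D) = 4 + 2*D (S(D) = (4 + D) + D = 4 + 2*D)
(S(5) - 16)*35 = ((4 + 2*5) - 16)*35 = ((4 + 10) - 16)*35 = (14 - 16)*35 = -2*35 = -70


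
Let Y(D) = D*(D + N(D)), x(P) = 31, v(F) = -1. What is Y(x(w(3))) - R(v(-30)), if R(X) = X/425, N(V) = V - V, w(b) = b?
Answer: 408426/425 ≈ 961.00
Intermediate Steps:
N(V) = 0
Y(D) = D² (Y(D) = D*(D + 0) = D*D = D²)
R(X) = X/425 (R(X) = X*(1/425) = X/425)
Y(x(w(3))) - R(v(-30)) = 31² - (-1)/425 = 961 - 1*(-1/425) = 961 + 1/425 = 408426/425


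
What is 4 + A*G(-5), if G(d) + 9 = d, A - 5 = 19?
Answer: -332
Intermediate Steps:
A = 24 (A = 5 + 19 = 24)
G(d) = -9 + d
4 + A*G(-5) = 4 + 24*(-9 - 5) = 4 + 24*(-14) = 4 - 336 = -332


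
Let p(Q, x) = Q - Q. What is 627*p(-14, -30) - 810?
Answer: -810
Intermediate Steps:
p(Q, x) = 0
627*p(-14, -30) - 810 = 627*0 - 810 = 0 - 810 = -810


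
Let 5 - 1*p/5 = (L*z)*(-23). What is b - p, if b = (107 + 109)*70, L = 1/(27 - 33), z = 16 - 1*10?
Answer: 15210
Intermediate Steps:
z = 6 (z = 16 - 10 = 6)
L = -⅙ (L = 1/(-6) = -⅙ ≈ -0.16667)
p = -90 (p = 25 - 5*(-⅙*6)*(-23) = 25 - (-5)*(-23) = 25 - 5*23 = 25 - 115 = -90)
b = 15120 (b = 216*70 = 15120)
b - p = 15120 - 1*(-90) = 15120 + 90 = 15210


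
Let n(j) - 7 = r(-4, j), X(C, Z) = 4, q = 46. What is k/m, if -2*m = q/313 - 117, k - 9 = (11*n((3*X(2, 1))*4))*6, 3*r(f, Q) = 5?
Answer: 51958/5225 ≈ 9.9441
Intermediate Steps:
r(f, Q) = 5/3 (r(f, Q) = (1/3)*5 = 5/3)
n(j) = 26/3 (n(j) = 7 + 5/3 = 26/3)
k = 581 (k = 9 + (11*(26/3))*6 = 9 + (286/3)*6 = 9 + 572 = 581)
m = 36575/626 (m = -(46/313 - 117)/2 = -1/2*(-36575/313) = 36575/626 ≈ 58.427)
k/m = 581/(36575/626) = 581*(626/36575) = 51958/5225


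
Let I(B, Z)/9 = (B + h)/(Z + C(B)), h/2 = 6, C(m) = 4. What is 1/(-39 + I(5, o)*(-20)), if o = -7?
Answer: 1/981 ≈ 0.0010194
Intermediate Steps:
h = 12 (h = 2*6 = 12)
I(B, Z) = 9*(12 + B)/(4 + Z) (I(B, Z) = 9*((B + 12)/(Z + 4)) = 9*((12 + B)/(4 + Z)) = 9*(12 + B)/(4 + Z))
1/(-39 + I(5, o)*(-20)) = 1/(-39 + (9*(12 + 5)/(4 - 7))*(-20)) = 1/(-39 + (9*17/(-3))*(-20)) = 1/(-39 + (9*(-⅓)*17)*(-20)) = 1/(-39 - 51*(-20)) = 1/(-39 + 1020) = 1/981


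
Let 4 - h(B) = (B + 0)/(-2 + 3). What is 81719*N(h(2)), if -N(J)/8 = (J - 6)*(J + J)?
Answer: 10460032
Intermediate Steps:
h(B) = 4 - B (h(B) = 4 - (B + 0)/(-2 + 3) = 4 - B/1 = 4 - B)
N(J) = -16*J*(-6 + J) (N(J) = -8*(J - 6)*(J + J) = -8*(-6 + J)*2*J = -16*J*(-6 + J))
81719*N(h(2)) = 81719*(16*(4 - 1*2)*(6 - (4 - 1*2))) = 81719*(16*(4 - 2)*(6 - (4 - 2))) = 81719*(16*2*(6 - 1*2)) = 81719*(16*2*(6 - 2)) = 81719*(16*2*4) = 81719*128 = 10460032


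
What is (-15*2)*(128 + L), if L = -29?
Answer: -2970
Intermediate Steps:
(-15*2)*(128 + L) = (-15*2)*(128 - 29) = -30*99 = -2970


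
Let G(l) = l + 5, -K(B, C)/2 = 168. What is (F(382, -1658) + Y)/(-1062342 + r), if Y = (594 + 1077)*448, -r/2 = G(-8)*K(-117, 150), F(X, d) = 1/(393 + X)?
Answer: -580171201/824877450 ≈ -0.70334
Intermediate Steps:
K(B, C) = -336 (K(B, C) = -2*168 = -336)
G(l) = 5 + l
r = -2016 (r = -2*(5 - 8)*(-336) = -(-6)*(-336) = -2*1008 = -2016)
Y = 748608 (Y = 1671*448 = 748608)
(F(382, -1658) + Y)/(-1062342 + r) = (1/(393 + 382) + 748608)/(-1062342 - 2016) = (1/775 + 748608)/(-1064358) = (1/775 + 748608)*(-1/1064358) = (580171201/775)*(-1/1064358) = -580171201/824877450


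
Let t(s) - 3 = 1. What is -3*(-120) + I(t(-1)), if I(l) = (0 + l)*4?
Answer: 376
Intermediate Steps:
t(s) = 4 (t(s) = 3 + 1 = 4)
I(l) = 4*l (I(l) = l*4 = 4*l)
-3*(-120) + I(t(-1)) = -3*(-120) + 4*4 = 360 + 16 = 376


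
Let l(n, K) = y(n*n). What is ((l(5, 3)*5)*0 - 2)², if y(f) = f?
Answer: 4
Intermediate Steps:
l(n, K) = n² (l(n, K) = n*n = n²)
((l(5, 3)*5)*0 - 2)² = ((5²*5)*0 - 2)² = ((25*5)*0 - 2)² = (125*0 - 2)² = (0 - 2)² = (-2)² = 4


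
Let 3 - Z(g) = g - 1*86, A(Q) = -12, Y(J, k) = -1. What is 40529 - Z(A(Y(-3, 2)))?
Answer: 40428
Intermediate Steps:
Z(g) = 89 - g (Z(g) = 3 - (g - 1*86) = 3 - (g - 86) = 3 - (-86 + g) = 3 + (86 - g) = 89 - g)
40529 - Z(A(Y(-3, 2))) = 40529 - (89 - 1*(-12)) = 40529 - (89 + 12) = 40529 - 1*101 = 40529 - 101 = 40428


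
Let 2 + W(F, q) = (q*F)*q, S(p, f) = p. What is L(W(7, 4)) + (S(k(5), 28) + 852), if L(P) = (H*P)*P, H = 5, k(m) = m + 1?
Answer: 61358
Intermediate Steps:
k(m) = 1 + m
W(F, q) = -2 + F*q² (W(F, q) = -2 + (q*F)*q = -2 + (F*q)*q = -2 + F*q²)
L(P) = 5*P² (L(P) = (5*P)*P = 5*P²)
L(W(7, 4)) + (S(k(5), 28) + 852) = 5*(-2 + 7*4²)² + ((1 + 5) + 852) = 5*(-2 + 7*16)² + (6 + 852) = 5*(-2 + 112)² + 858 = 5*110² + 858 = 5*12100 + 858 = 60500 + 858 = 61358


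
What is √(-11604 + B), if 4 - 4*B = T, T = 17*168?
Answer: I*√12317 ≈ 110.98*I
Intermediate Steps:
T = 2856
B = -713 (B = 1 - ¼*2856 = 1 - 714 = -713)
√(-11604 + B) = √(-11604 - 713) = √(-12317) = I*√12317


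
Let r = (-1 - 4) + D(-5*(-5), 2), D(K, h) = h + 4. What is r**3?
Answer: 1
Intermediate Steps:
D(K, h) = 4 + h
r = 1 (r = (-1 - 4) + (4 + 2) = -5 + 6 = 1)
r**3 = 1**3 = 1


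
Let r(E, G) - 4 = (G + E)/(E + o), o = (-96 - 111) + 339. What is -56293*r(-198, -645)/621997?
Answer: -20772117/13683934 ≈ -1.5180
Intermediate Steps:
o = 132 (o = -207 + 339 = 132)
r(E, G) = 4 + (E + G)/(132 + E) (r(E, G) = 4 + (G + E)/(E + 132) = 4 + (E + G)/(132 + E))
-56293*r(-198, -645)/621997 = -56293*(528 - 645 + 5*(-198))/(621997*(132 - 198)) = -56293/(621997/(((528 - 645 - 990)/(-66)))) = -56293/(621997/((-1/66*(-1107)))) = -56293/(621997/(369/22)) = -56293/(621997*(22/369)) = -56293/13683934/369 = -56293*369/13683934 = -20772117/13683934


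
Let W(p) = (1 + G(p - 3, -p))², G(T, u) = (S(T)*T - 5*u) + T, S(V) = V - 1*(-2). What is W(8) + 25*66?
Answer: 8211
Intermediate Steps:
S(V) = 2 + V (S(V) = V + 2 = 2 + V)
G(T, u) = T - 5*u + T*(2 + T) (G(T, u) = ((2 + T)*T - 5*u) + T = (T*(2 + T) - 5*u) + T = (-5*u + T*(2 + T)) + T = T - 5*u + T*(2 + T))
W(p) = (-2 + 6*p + (-1 + p)*(-3 + p))² (W(p) = (1 + ((p - 3) - (-5)*p + (p - 3)*(2 + (p - 3))))² = (1 + ((-3 + p) + 5*p + (-3 + p)*(2 + (-3 + p))))² = (1 + ((-3 + p) + 5*p + (-3 + p)*(-1 + p)))² = (1 + ((-3 + p) + 5*p + (-1 + p)*(-3 + p)))² = (1 + (-3 + 6*p + (-1 + p)*(-3 + p)))² = (-2 + 6*p + (-1 + p)*(-3 + p))²)
W(8) + 25*66 = (1 + 8² + 2*8)² + 25*66 = (1 + 64 + 16)² + 1650 = 81² + 1650 = 6561 + 1650 = 8211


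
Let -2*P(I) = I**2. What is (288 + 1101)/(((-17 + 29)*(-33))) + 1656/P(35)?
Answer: -1004359/161700 ≈ -6.2113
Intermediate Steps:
P(I) = -I**2/2
(288 + 1101)/(((-17 + 29)*(-33))) + 1656/P(35) = (288 + 1101)/(((-17 + 29)*(-33))) + 1656/((-1/2*35**2)) = 1389/((12*(-33))) + 1656/((-1/2*1225)) = 1389/(-396) + 1656/(-1225/2) = 1389*(-1/396) + 1656*(-2/1225) = -463/132 - 3312/1225 = -1004359/161700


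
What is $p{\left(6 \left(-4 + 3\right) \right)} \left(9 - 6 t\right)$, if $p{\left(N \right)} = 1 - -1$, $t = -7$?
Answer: $102$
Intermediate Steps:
$p{\left(N \right)} = 2$ ($p{\left(N \right)} = 1 + 1 = 2$)
$p{\left(6 \left(-4 + 3\right) \right)} \left(9 - 6 t\right) = 2 \left(9 - -42\right) = 2 \left(9 + 42\right) = 2 \cdot 51 = 102$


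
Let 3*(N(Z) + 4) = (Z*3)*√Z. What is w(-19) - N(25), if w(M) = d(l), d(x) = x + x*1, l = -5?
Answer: -131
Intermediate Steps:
d(x) = 2*x (d(x) = x + x = 2*x)
w(M) = -10 (w(M) = 2*(-5) = -10)
N(Z) = -4 + Z^(3/2) (N(Z) = -4 + ((Z*3)*√Z)/3 = -4 + ((3*Z)*√Z)/3 = -4 + (3*Z^(3/2))/3 = -4 + Z^(3/2))
w(-19) - N(25) = -10 - (-4 + 25^(3/2)) = -10 - (-4 + 125) = -10 - 1*121 = -10 - 121 = -131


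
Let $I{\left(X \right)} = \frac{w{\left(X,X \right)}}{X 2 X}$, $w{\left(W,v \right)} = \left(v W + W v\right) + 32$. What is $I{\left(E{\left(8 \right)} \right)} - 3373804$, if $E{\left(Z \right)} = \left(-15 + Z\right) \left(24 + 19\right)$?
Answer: $- \frac{305669925587}{90601} \approx -3.3738 \cdot 10^{6}$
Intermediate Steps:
$E{\left(Z \right)} = -645 + 43 Z$ ($E{\left(Z \right)} = \left(-15 + Z\right) 43 = -645 + 43 Z$)
$w{\left(W,v \right)} = 32 + 2 W v$ ($w{\left(W,v \right)} = \left(W v + W v\right) + 32 = 2 W v + 32 = 32 + 2 W v$)
$I{\left(X \right)} = \frac{32 + 2 X^{2}}{2 X^{2}}$ ($I{\left(X \right)} = \frac{32 + 2 X X}{X 2 X} = \frac{32 + 2 X^{2}}{2 X X} = \frac{32 + 2 X^{2}}{2 X^{2}}$)
$I{\left(E{\left(8 \right)} \right)} - 3373804 = \left(1 + \frac{16}{\left(-645 + 43 \cdot 8\right)^{2}}\right) - 3373804 = \left(1 + \frac{16}{\left(-645 + 344\right)^{2}}\right) - 3373804 = \left(1 + \frac{16}{90601}\right) - 3373804 = \frac{90617}{90601} - 3373804 = - \frac{305669925587}{90601}$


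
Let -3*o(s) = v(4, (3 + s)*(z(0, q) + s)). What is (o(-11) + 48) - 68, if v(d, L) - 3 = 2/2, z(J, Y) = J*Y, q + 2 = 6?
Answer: -64/3 ≈ -21.333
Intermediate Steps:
q = 4 (q = -2 + 6 = 4)
v(d, L) = 4 (v(d, L) = 3 + 2/2 = 3 + 2*(½) = 3 + 1 = 4)
o(s) = -4/3 (o(s) = -⅓*4 = -4/3)
(o(-11) + 48) - 68 = (-4/3 + 48) - 68 = 140/3 - 68 = -64/3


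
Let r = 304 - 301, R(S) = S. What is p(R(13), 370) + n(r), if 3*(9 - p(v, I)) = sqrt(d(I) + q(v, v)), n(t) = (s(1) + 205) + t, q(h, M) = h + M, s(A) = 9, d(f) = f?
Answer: 226 - 2*sqrt(11) ≈ 219.37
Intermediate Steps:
r = 3
q(h, M) = M + h
n(t) = 214 + t (n(t) = (9 + 205) + t = 214 + t)
p(v, I) = 9 - sqrt(I + 2*v)/3 (p(v, I) = 9 - sqrt(I + (v + v))/3 = 9 - sqrt(I + 2*v)/3)
p(R(13), 370) + n(r) = (9 - sqrt(370 + 2*13)/3) + (214 + 3) = (9 - sqrt(370 + 26)/3) + 217 = (9 - 2*sqrt(11)) + 217 = 226 - 2*sqrt(11)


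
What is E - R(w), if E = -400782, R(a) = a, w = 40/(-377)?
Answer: -151094774/377 ≈ -4.0078e+5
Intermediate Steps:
w = -40/377 (w = 40*(-1/377) = -40/377 ≈ -0.10610)
E - R(w) = -400782 - 1*(-40/377) = -400782 + 40/377 = -151094774/377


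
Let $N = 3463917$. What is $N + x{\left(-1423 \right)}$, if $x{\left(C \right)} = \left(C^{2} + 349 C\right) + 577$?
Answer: $4992796$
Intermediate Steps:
$x{\left(C \right)} = 577 + C^{2} + 349 C$
$N + x{\left(-1423 \right)} = 3463917 + \left(577 + \left(-1423\right)^{2} + 349 \left(-1423\right)\right) = 3463917 + \left(577 + 2024929 - 496627\right) = 3463917 + 1528879 = 4992796$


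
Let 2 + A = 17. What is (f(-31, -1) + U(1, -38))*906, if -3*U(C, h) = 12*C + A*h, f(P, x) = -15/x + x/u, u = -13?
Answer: 2368284/13 ≈ 1.8218e+5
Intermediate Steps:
A = 15 (A = -2 + 17 = 15)
f(P, x) = -15/x - x/13 (f(P, x) = -15/x + x/(-13) = -15/x + x*(-1/13) = -15/x - x/13)
U(C, h) = -5*h - 4*C (U(C, h) = -(12*C + 15*h)/3 = -5*h - 4*C)
(f(-31, -1) + U(1, -38))*906 = ((-15/(-1) - 1/13*(-1)) + (-5*(-38) - 4*1))*906 = ((-15*(-1) + 1/13) + (190 - 4))*906 = ((15 + 1/13) + 186)*906 = (196/13 + 186)*906 = (2614/13)*906 = 2368284/13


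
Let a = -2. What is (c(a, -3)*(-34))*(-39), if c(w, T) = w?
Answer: -2652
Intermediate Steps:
(c(a, -3)*(-34))*(-39) = -2*(-34)*(-39) = 68*(-39) = -2652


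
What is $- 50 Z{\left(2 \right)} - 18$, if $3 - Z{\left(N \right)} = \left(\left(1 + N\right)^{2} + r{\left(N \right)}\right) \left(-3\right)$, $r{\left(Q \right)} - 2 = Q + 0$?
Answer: $-2118$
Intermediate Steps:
$r{\left(Q \right)} = 2 + Q$ ($r{\left(Q \right)} = 2 + \left(Q + 0\right) = 2 + Q$)
$Z{\left(N \right)} = 9 + 3 N + 3 \left(1 + N\right)^{2}$ ($Z{\left(N \right)} = 3 - \left(\left(1 + N\right)^{2} + \left(2 + N\right)\right) \left(-3\right) = 3 - \left(2 + N + \left(1 + N\right)^{2}\right) \left(-3\right) = 3 - \left(-6 - 3 N - 3 \left(1 + N\right)^{2}\right) = 3 + \left(6 + 3 N + 3 \left(1 + N\right)^{2}\right) = 9 + 3 N + 3 \left(1 + N\right)^{2}$)
$- 50 Z{\left(2 \right)} - 18 = - 50 \left(9 + 3 \cdot 2 + 3 \left(1 + 2\right)^{2}\right) - 18 = - 50 \left(9 + 6 + 3 \cdot 3^{2}\right) - 18 = - 50 \left(9 + 6 + 3 \cdot 9\right) - 18 = - 50 \left(9 + 6 + 27\right) - 18 = \left(-50\right) 42 - 18 = -2100 - 18 = -2118$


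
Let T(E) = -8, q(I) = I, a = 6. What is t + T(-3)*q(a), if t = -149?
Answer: -197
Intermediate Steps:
t + T(-3)*q(a) = -149 - 8*6 = -149 - 48 = -197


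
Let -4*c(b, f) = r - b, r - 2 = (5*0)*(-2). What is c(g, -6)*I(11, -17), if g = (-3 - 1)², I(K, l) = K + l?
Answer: -21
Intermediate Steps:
r = 2 (r = 2 + (5*0)*(-2) = 2 + 0*(-2) = 2 + 0 = 2)
g = 16 (g = (-4)² = 16)
c(b, f) = -½ + b/4 (c(b, f) = -(2 - b)/4 = -½ + b/4)
c(g, -6)*I(11, -17) = (-½ + (¼)*16)*(11 - 17) = (-½ + 4)*(-6) = (7/2)*(-6) = -21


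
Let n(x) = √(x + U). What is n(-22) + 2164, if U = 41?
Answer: 2164 + √19 ≈ 2168.4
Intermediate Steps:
n(x) = √(41 + x) (n(x) = √(x + 41) = √(41 + x))
n(-22) + 2164 = √(41 - 22) + 2164 = √19 + 2164 = 2164 + √19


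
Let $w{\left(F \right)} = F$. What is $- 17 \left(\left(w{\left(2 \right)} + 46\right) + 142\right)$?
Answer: $-3230$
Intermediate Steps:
$- 17 \left(\left(w{\left(2 \right)} + 46\right) + 142\right) = - 17 \left(\left(2 + 46\right) + 142\right) = - 17 \left(48 + 142\right) = \left(-17\right) 190 = -3230$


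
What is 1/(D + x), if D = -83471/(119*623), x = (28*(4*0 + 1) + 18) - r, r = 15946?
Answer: -74137/1178861771 ≈ -6.2889e-5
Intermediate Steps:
x = -15900 (x = (28*(4*0 + 1) + 18) - 1*15946 = (28*(0 + 1) + 18) - 15946 = (28*1 + 18) - 15946 = (28 + 18) - 15946 = 46 - 15946 = -15900)
D = -83471/74137 ≈ -1.1259
1/(D + x) = 1/(-83471/74137 - 15900) = 1/(-1178861771/74137) = -74137/1178861771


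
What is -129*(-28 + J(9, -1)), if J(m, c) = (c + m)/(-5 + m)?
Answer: 3354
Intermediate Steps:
J(m, c) = (c + m)/(-5 + m)
-129*(-28 + J(9, -1)) = -129*(-28 + (-1 + 9)/(-5 + 9)) = -129*(-28 + 8/4) = -129*(-28 + (¼)*8) = -129*(-28 + 2) = -129*(-26) = 3354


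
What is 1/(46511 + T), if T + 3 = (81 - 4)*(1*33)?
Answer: 1/49049 ≈ 2.0388e-5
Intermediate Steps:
T = 2538 (T = -3 + (81 - 4)*(1*33) = -3 + 77*33 = -3 + 2541 = 2538)
1/(46511 + T) = 1/(46511 + 2538) = 1/49049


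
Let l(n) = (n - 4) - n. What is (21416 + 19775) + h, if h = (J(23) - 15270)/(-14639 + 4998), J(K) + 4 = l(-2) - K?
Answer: 397137732/9641 ≈ 41193.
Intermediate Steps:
l(n) = -4 (l(n) = (-4 + n) - n = -4)
J(K) = -8 - K (J(K) = -4 + (-4 - K) = -8 - K)
h = 15301/9641 (h = ((-8 - 1*23) - 15270)/(-14639 + 4998) = ((-8 - 23) - 15270)/(-9641) = (-31 - 15270)*(-1/9641) = -15301*(-1/9641) = 15301/9641 ≈ 1.5871)
(21416 + 19775) + h = (21416 + 19775) + 15301/9641 = 41191 + 15301/9641 = 397137732/9641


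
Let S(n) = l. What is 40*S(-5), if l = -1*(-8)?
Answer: 320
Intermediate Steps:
l = 8
S(n) = 8
40*S(-5) = 40*8 = 320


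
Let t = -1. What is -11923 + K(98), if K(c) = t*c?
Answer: -12021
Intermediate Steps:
K(c) = -c
-11923 + K(98) = -11923 - 1*98 = -11923 - 98 = -12021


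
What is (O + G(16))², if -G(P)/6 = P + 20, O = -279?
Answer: 245025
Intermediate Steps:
G(P) = -120 - 6*P (G(P) = -6*(P + 20) = -6*(20 + P) = -120 - 6*P)
(O + G(16))² = (-279 + (-120 - 6*16))² = (-279 + (-120 - 96))² = (-279 - 216)² = (-495)² = 245025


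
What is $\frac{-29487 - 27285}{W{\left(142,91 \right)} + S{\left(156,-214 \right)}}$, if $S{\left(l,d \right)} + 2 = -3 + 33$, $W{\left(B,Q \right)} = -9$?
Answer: $-2988$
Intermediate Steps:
$S{\left(l,d \right)} = 28$ ($S{\left(l,d \right)} = -2 + \left(-3 + 33\right) = -2 + 30 = 28$)
$\frac{-29487 - 27285}{W{\left(142,91 \right)} + S{\left(156,-214 \right)}} = \frac{-29487 - 27285}{-9 + 28} = - \frac{56772}{19} = \left(-56772\right) \frac{1}{19} = -2988$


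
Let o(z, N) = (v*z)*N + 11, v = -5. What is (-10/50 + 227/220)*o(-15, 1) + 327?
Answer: 43839/110 ≈ 398.54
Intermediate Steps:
o(z, N) = 11 - 5*N*z (o(z, N) = (-5*z)*N + 11 = -5*N*z + 11 = 11 - 5*N*z)
(-10/50 + 227/220)*o(-15, 1) + 327 = (-10/50 + 227/220)*(11 - 5*1*(-15)) + 327 = (-10*1/50 + 227*(1/220))*(11 + 75) + 327 = (-⅕ + 227/220)*86 + 327 = (183/220)*86 + 327 = 7869/110 + 327 = 43839/110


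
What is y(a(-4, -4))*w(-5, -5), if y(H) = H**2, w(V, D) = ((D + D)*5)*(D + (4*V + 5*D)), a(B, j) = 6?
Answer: 90000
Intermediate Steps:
w(V, D) = 10*D*(4*V + 6*D) (w(V, D) = ((2*D)*5)*(4*V + 6*D) = (10*D)*(4*V + 6*D) = 10*D*(4*V + 6*D))
y(a(-4, -4))*w(-5, -5) = 6**2*(20*(-5)*(2*(-5) + 3*(-5))) = 36*(20*(-5)*(-10 - 15)) = 36*(20*(-5)*(-25)) = 36*2500 = 90000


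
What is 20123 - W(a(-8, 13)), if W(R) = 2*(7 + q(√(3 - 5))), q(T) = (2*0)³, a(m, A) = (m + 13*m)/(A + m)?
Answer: 20109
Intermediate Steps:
a(m, A) = 14*m/(A + m) (a(m, A) = (14*m)/(A + m) = 14*m/(A + m))
q(T) = 0 (q(T) = 0³ = 0)
W(R) = 14 (W(R) = 2*(7 + 0) = 2*7 = 14)
20123 - W(a(-8, 13)) = 20123 - 1*14 = 20123 - 14 = 20109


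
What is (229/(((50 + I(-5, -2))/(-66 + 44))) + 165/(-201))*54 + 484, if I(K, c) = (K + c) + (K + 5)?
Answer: -16960790/2881 ≈ -5887.1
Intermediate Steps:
I(K, c) = 5 + c + 2*K (I(K, c) = (K + c) + (5 + K) = 5 + c + 2*K)
(229/(((50 + I(-5, -2))/(-66 + 44))) + 165/(-201))*54 + 484 = (229/(((50 + (5 - 2 + 2*(-5)))/(-66 + 44))) + 165/(-201))*54 + 484 = (229/(((50 + (5 - 2 - 10))/(-22))) + 165*(-1/201))*54 + 484 = (229/(((50 - 7)*(-1/22))) - 55/67)*54 + 484 = (229/((43*(-1/22))) - 55/67)*54 + 484 = (229/(-43/22) - 55/67)*54 + 484 = (229*(-22/43) - 55/67)*54 + 484 = (-5038/43 - 55/67)*54 + 484 = -339911/2881*54 + 484 = -18355194/2881 + 484 = -16960790/2881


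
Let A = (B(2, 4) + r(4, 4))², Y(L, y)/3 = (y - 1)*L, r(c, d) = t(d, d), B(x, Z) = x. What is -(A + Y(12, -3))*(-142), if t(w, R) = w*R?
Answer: 25560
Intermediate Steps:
t(w, R) = R*w
r(c, d) = d² (r(c, d) = d*d = d²)
Y(L, y) = 3*L*(-1 + y) (Y(L, y) = 3*((y - 1)*L) = 3*((-1 + y)*L) = 3*(L*(-1 + y)) = 3*L*(-1 + y))
A = 324 (A = (2 + 4²)² = (2 + 16)² = 18² = 324)
-(A + Y(12, -3))*(-142) = -(324 + 3*12*(-1 - 3))*(-142) = -(324 + 3*12*(-4))*(-142) = -(324 - 144)*(-142) = -180*(-142) = -1*(-25560) = 25560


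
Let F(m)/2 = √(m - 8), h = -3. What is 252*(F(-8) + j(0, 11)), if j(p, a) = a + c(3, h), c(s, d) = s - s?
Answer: 2772 + 2016*I ≈ 2772.0 + 2016.0*I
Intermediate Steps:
c(s, d) = 0
j(p, a) = a (j(p, a) = a + 0 = a)
F(m) = 2*√(-8 + m) (F(m) = 2*√(m - 8) = 2*√(-8 + m))
252*(F(-8) + j(0, 11)) = 252*(2*√(-8 - 8) + 11) = 252*(2*√(-16) + 11) = 252*(2*(4*I) + 11) = 252*(8*I + 11) = 252*(11 + 8*I) = 2772 + 2016*I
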